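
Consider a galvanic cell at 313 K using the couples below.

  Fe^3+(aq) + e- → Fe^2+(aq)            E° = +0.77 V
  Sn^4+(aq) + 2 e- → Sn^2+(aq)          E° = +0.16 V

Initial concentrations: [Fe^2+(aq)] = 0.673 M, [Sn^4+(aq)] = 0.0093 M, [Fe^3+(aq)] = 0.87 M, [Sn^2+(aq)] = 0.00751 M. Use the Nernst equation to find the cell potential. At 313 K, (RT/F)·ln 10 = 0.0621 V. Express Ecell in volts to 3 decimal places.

Since E°(Fe³⁺/Fe²⁺) > E°(Sn⁴⁺/Sn²⁺), Fe³⁺/Fe²⁺ serves as the cathode.
The standard potential is +0.77 − (+0.16) = +0.61 V and the balanced reaction transfers n = 2 electrons.
Balancing gives 2 Fe^3+(aq) + Sn^2+(aq) → 2 Fe^2+(aq) + Sn^4+(aq); hence Q = ([Fe^2+(aq)]^2·[Sn^4+(aq)]) / ([Fe^3+(aq)]^2·[Sn^2+(aq)]) = 0.741 (log Q = −0.130).
Applying E = E° − (RT ln10/nF)·log Q gives +0.61 − (0.0621/2)(−0.130) = +0.614 V.

+0.614 V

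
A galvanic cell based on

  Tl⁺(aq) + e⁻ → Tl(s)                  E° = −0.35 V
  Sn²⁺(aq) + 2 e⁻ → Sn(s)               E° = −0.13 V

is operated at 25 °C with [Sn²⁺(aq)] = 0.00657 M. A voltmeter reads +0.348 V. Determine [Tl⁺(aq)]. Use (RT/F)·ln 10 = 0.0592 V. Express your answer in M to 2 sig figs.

0.00056 M

The Sn²⁺/Sn couple has the larger reduction potential, so it is the cathode: E°cell = −0.13 − (−0.35) = +0.22 V and n = 2.
Since E = E° − (0.0592/n)·log Q, log Q = n(E° − E)/0.0592 = −4.324.
For Sn²⁺(aq) + 2 Tl(s) → Sn(s) + 2 Tl⁺(aq), the reaction quotient is Q = [Tl⁺(aq)]^2 / [Sn²⁺(aq)].
Substituting the known concentrations and solving, log [Tl⁺(aq)] = −3.253 and [Tl⁺(aq)] = 0.00056 M.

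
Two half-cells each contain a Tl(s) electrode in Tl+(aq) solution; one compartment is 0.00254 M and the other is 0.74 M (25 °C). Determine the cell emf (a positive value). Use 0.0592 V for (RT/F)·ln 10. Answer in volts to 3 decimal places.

For a concentration cell E°cell = 0, since both electrodes use the same couple.
The compartment with the higher Tl+(aq) concentration (0.74 M) acts as the cathode; ions are reduced there and produced at the dilute (0.00254 M) anode.
With n = 1, Ecell = −(0.0592/1)·log([dilute]/[conc]) = −(0.0592/1)·log(0.00254/0.74) = +0.146 V.

0.146 V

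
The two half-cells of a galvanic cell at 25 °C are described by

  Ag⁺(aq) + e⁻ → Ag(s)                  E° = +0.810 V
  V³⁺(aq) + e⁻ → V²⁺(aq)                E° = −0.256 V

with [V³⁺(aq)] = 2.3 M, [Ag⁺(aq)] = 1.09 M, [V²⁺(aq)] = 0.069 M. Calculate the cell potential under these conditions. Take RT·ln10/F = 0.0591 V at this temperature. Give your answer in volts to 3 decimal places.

The Ag⁺/Ag couple has the more positive E°, so it is the cathode; V³⁺/V²⁺ is the anode.
E°cell = E°cat − E°an = +0.810 − (−0.256) = +1.066 V; n = 1.
For the overall reaction Ag⁺(aq) + V²⁺(aq) → Ag(s) + V³⁺(aq), Q = [V³⁺(aq)] / ([Ag⁺(aq)]·[V²⁺(aq)]) = 30.6, giving log Q = 1.485.
By the Nernst equation, E = +1.066 − (0.0591/1)·(1.485) = +0.978 V.

+0.978 V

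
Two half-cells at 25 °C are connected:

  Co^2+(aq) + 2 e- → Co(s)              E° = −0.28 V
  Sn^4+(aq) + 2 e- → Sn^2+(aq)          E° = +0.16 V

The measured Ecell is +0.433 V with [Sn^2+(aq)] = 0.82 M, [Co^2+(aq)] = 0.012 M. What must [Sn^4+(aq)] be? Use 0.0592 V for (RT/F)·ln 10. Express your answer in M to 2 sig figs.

With Sn⁴⁺/Sn²⁺ at the cathode and Co²⁺/Co at the anode, E°cell = +0.16 − (−0.28) = +0.44 V (n = 2).
Rearranging E = E° − (0.0592/n)·log Q gives log Q = 2(+0.44 − (+0.433))/0.0592 = 0.236.
Balancing electrons gives Sn^4+(aq) + Co(s) → Sn^2+(aq) + Co^2+(aq); thus Q = ([Sn^2+(aq)]·[Co^2+(aq)]) / [Sn^4+(aq)].
Solving for the unknown gives log [Sn^4+(aq)] = −2.243, so [Sn^4+(aq)] ≈ 0.0057 M.

0.0057 M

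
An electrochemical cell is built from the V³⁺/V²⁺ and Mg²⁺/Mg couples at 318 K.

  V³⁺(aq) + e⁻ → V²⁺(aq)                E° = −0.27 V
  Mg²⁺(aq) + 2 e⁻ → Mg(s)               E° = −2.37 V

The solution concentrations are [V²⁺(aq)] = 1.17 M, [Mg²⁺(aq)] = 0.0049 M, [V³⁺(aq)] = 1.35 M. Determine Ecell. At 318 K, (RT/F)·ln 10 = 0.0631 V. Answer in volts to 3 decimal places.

+2.177 V

V³⁺/V²⁺ is reduced (cathode, E° = −0.27 V) and Mg²⁺/Mg is oxidized (anode).
The standard potential is −0.27 − (−2.37) = +2.10 V and the balanced reaction transfers n = 2 electrons.
Balancing gives 2 V³⁺(aq) + Mg(s) → 2 V²⁺(aq) + Mg²⁺(aq); hence Q = ([V²⁺(aq)]^2·[Mg²⁺(aq)]) / [V³⁺(aq)]^2 = 0.00368 (log Q = −2.434).
By the Nernst equation, E = +2.10 − (0.0631/2)·(−2.434) = +2.177 V.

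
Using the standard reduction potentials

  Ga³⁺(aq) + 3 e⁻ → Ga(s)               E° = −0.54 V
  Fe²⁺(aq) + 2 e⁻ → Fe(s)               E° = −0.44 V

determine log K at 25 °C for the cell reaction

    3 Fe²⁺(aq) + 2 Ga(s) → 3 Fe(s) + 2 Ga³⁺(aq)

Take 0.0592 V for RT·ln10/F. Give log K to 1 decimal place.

log K = 10.1

The Fe²⁺/Fe couple is reduced (cathode); E°cell = −0.44 − (−0.54) = +0.10 V with n = 6.
At equilibrium E = 0, so log K = nE°cell / 0.0592 = (6)(+0.10) / 0.0592 = 10.1.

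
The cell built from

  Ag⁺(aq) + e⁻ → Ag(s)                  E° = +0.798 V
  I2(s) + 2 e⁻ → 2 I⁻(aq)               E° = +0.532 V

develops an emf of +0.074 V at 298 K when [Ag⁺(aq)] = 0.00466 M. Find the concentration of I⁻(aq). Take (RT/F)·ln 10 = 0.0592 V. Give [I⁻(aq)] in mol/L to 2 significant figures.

With Ag⁺/Ag at the cathode and I₂/I⁻ at the anode, E°cell = +0.798 − (+0.532) = +0.266 V (n = 2).
Rearranging E = E° − (0.0592/n)·log Q gives log Q = 2(+0.266 − (+0.074))/0.0592 = 6.486.
For 2 Ag⁺(aq) + 2 I⁻(aq) → 2 Ag(s) + I2(s), the reaction quotient is Q = 1 / ([Ag⁺(aq)]^2·[I⁻(aq)]^2).
Isolating [I⁻(aq)] in Q = 10^{6.486} yields log [I⁻(aq)] = −0.911, i.e. 0.12 M.

0.12 M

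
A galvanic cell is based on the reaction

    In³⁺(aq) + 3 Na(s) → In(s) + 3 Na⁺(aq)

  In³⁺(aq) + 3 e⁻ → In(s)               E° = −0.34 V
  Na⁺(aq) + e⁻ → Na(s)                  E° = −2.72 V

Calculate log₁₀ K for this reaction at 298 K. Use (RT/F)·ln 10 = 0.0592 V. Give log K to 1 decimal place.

log K = 120.6

The In³⁺/In couple is reduced (cathode); E°cell = −0.34 − (−2.72) = +2.38 V with n = 3.
At equilibrium E = 0, so log K = nE°cell / 0.0592 = (3)(+2.38) / 0.0592 = 120.6.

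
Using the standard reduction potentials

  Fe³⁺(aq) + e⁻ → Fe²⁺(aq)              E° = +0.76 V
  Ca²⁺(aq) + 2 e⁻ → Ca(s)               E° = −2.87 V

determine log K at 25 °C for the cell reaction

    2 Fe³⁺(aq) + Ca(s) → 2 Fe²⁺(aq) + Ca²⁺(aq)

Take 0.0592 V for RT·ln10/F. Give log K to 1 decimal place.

The Fe³⁺/Fe²⁺ couple is reduced (cathode); E°cell = +0.76 − (−2.87) = +3.63 V with n = 2.
At equilibrium E = 0, so log K = nE°cell / 0.0592 = (2)(+3.63) / 0.0592 = 122.6.

log K = 122.6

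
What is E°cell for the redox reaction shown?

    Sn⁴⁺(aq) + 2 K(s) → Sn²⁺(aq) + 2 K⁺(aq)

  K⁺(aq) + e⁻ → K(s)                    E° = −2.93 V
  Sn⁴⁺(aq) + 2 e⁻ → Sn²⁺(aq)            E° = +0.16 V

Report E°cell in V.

In the reaction as written, Sn⁴⁺(aq) is reduced (cathode) and K⁺(aq) is produced by oxidation at the anode.
E°cell = E°(cathode) − E°(anode) = +0.16 − (−2.93) = +3.09 V.
The positive value indicates the reaction is spontaneous as written.

+3.09 V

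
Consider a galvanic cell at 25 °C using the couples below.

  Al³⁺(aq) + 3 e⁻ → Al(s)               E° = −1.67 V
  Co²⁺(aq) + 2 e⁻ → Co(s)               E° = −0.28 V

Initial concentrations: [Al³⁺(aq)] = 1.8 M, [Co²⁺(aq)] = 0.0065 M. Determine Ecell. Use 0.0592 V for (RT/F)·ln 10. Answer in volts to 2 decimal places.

+1.32 V

Co²⁺/Co is reduced (cathode, E° = −0.28 V) and Al³⁺/Al is oxidized (anode).
E°cell = −0.28 − (−1.67) = +1.39 V, with n = 6 electrons transferred.
For the overall reaction 3 Co²⁺(aq) + 2 Al(s) → 3 Co(s) + 2 Al³⁺(aq), Q = [Al³⁺(aq)]^2 / [Co²⁺(aq)]^3 = 1.18×10^7, giving log Q = 7.072.
Applying E = E° − (RT ln10/nF)·log Q gives +1.39 − (0.0592/6)(7.072) = +1.32 V.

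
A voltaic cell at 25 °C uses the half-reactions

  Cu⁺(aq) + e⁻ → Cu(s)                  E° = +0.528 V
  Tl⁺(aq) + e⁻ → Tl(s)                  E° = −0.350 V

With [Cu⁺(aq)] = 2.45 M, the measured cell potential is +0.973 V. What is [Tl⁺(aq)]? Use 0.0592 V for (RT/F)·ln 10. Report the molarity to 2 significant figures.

0.061 M

Cu⁺/Cu is the cathode (higher E°); E°cell = +0.528 − (−0.350) = +0.878 V with n = 1.
Since E = E° − (0.0592/n)·log Q, log Q = n(E° − E)/0.0592 = −1.605.
For Cu⁺(aq) + Tl(s) → Cu(s) + Tl⁺(aq), the reaction quotient is Q = [Tl⁺(aq)] / [Cu⁺(aq)].
Substituting the known concentrations and solving, log [Tl⁺(aq)] = −1.216 and [Tl⁺(aq)] = 0.061 M.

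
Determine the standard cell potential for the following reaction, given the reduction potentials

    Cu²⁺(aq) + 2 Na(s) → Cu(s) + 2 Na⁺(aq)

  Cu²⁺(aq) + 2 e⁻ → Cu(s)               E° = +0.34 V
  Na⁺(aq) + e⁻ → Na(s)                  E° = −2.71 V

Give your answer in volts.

+3.05 V

Cu²⁺(aq) gains electrons, so the Cu²⁺/Cu couple is the cathode; the Na⁺/Na couple is the anode.
E°cell = E°(cathode) − E°(anode) = +0.34 − (−2.71) = +3.05 V.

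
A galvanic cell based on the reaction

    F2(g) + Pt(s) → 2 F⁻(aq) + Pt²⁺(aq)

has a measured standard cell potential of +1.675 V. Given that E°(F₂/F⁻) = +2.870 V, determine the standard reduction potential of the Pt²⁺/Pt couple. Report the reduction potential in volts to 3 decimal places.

+1.195 V

In the reaction as written the F₂/F⁻ couple is reduced (cathode) and Pt²⁺/Pt is oxidized (anode), so E°cell = E°(F₂/F⁻) − E°(Pt²⁺/Pt).
E°(Pt²⁺/Pt) = E°(cathode) − E°cell = +2.870 − (+1.675) = +1.195 V.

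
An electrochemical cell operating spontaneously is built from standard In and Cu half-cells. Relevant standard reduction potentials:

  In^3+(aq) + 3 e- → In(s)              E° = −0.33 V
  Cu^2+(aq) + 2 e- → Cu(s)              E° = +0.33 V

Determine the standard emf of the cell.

+0.66 V

Of the two couples in this cell, the one with the more positive reduction potential is reduced at the cathode: here that is Cu²⁺/Cu (+0.33 V); In³⁺/In (−0.33 V) is the anode.
E°cell = E°(cathode) − E°(anode) = +0.33 − (−0.33) = +0.66 V.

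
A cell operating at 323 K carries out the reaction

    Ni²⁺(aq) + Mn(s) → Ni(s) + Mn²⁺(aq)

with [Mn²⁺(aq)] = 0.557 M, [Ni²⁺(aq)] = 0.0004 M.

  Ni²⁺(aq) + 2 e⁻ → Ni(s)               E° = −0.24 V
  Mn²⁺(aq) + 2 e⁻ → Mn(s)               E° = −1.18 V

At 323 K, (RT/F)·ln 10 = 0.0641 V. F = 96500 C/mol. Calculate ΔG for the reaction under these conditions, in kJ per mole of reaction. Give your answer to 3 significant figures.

The standard cell potential is −0.24 − (−1.18) = +0.94 V, with n = 2 electrons in the balanced equation.
The reaction quotient is [Mn²⁺(aq)] / [Ni²⁺(aq)] = 1.39×10^3; by Nernst, E = +0.94 − (0.0641/2)(3.144) = +0.8392 V.
Then ΔG = −nFE = −2 × 96500 × +0.8392 J/mol = −162 kJ/mol.

−162 kJ/mol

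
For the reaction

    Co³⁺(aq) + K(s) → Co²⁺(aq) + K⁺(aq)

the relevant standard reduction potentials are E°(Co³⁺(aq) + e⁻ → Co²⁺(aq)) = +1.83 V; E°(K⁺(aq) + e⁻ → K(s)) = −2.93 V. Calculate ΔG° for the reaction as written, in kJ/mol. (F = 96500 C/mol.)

In the reaction as written Co³⁺(aq) is reduced, so the Co³⁺/Co²⁺ couple is the cathode and K⁺/K is the anode.
E°cell = +1.83 − (−2.93) = +4.76 V; balancing electrons gives n = 1.
ΔG° = −nFE°cell = −(1)(96500)(+4.76) J/mol = −459 kJ/mol.

−459 kJ/mol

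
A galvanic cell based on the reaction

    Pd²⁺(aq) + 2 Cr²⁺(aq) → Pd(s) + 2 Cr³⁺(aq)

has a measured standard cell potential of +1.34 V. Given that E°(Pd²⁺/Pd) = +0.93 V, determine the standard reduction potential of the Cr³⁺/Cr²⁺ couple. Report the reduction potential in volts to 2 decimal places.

In the reaction as written the Pd²⁺/Pd couple is reduced (cathode) and Cr³⁺/Cr²⁺ is oxidized (anode), so E°cell = E°(Pd²⁺/Pd) − E°(Cr³⁺/Cr²⁺).
E°(Cr³⁺/Cr²⁺) = E°(cathode) − E°cell = +0.93 − (+1.34) = −0.41 V.

−0.41 V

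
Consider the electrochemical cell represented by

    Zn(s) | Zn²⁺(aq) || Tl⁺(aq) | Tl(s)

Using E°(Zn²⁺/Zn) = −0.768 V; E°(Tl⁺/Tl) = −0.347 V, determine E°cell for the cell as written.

By convention the left-hand electrode in cell notation is the anode (oxidation) and the right-hand electrode is the cathode (reduction).
E°cell = E°(right) − E°(left) = −0.347 − (−0.768) = +0.421 V.

+0.421 V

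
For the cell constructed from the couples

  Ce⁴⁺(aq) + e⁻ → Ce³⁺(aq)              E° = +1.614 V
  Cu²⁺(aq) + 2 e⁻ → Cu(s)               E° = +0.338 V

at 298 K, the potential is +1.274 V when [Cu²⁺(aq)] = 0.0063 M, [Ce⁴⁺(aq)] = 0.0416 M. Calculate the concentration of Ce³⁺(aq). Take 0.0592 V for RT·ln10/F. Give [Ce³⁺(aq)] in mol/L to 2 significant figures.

With Ce⁴⁺/Ce³⁺ at the cathode and Cu²⁺/Cu at the anode, E°cell = +1.614 − (+0.338) = +1.276 V (n = 2).
Since E = E° − (0.0592/n)·log Q, log Q = n(E° − E)/0.0592 = 0.068.
Balancing electrons gives 2 Ce⁴⁺(aq) + Cu(s) → 2 Ce³⁺(aq) + Cu²⁺(aq); thus Q = ([Ce³⁺(aq)]^2·[Cu²⁺(aq)]) / [Ce⁴⁺(aq)]^2.
Substituting the known concentrations and solving, log [Ce³⁺(aq)] = −0.247 and [Ce³⁺(aq)] = 0.57 M.

0.57 M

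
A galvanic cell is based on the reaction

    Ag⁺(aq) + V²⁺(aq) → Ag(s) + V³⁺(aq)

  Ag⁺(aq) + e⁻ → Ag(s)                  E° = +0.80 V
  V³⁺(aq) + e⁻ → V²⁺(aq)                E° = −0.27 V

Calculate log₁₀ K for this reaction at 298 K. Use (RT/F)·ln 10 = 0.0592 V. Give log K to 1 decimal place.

log K = 18.1

The Ag⁺/Ag couple is reduced (cathode); E°cell = +0.80 − (−0.27) = +1.07 V with n = 1.
At equilibrium E = 0, so log K = nE°cell / 0.0592 = (1)(+1.07) / 0.0592 = 18.1.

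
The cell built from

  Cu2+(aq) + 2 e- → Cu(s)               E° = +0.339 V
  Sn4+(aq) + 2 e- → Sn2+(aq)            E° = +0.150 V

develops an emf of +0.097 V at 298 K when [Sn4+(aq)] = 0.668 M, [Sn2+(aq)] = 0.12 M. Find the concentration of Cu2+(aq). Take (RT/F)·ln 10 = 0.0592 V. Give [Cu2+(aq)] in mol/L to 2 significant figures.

With Cu²⁺/Cu at the cathode and Sn⁴⁺/Sn²⁺ at the anode, E°cell = +0.339 − (+0.150) = +0.189 V (n = 2).
From the Nernst equation, log Q = n(E° − E)/0.0592 = 2·(+0.189 − (+0.097))/0.0592 = 3.108.
Balancing electrons gives Cu2+(aq) + Sn2+(aq) → Cu(s) + Sn4+(aq); thus Q = [Sn4+(aq)] / ([Cu2+(aq)]·[Sn2+(aq)]).
Solving for the unknown gives log [Cu2+(aq)] = −2.362, so [Cu2+(aq)] ≈ 0.0043 M.

0.0043 M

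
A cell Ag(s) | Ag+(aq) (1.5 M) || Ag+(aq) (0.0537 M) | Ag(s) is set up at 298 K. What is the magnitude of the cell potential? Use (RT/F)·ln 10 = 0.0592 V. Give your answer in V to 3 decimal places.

0.086 V

For a concentration cell E°cell = 0, since both electrodes use the same couple.
The compartment with the higher Ag+(aq) concentration (1.5 M) acts as the cathode; ions are reduced there and produced at the dilute (0.0537 M) anode.
With n = 1, Ecell = −(0.0592/1)·log([dilute]/[conc]) = −(0.0592/1)·log(0.0537/1.5) = +0.086 V.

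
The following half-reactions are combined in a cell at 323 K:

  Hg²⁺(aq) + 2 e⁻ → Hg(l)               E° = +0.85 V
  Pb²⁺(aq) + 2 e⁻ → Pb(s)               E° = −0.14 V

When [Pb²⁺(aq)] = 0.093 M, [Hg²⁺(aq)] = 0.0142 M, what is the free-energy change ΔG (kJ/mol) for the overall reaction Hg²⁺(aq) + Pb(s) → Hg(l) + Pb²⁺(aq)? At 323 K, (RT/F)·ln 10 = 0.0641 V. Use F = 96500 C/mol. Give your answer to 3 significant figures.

With Hg²⁺/Hg reduced at the cathode, E°cell = +0.85 − (−0.14) = +0.99 V and n = 2.
Q = [Pb²⁺(aq)] / [Hg²⁺(aq)] = 6.55, so log Q = 0.816 and E = +0.99 − (0.0641/2)(0.816) = +0.9638 V.
Then ΔG = −nFE = −2 × 96500 × +0.9638 J/mol = −186 kJ/mol.

−186 kJ/mol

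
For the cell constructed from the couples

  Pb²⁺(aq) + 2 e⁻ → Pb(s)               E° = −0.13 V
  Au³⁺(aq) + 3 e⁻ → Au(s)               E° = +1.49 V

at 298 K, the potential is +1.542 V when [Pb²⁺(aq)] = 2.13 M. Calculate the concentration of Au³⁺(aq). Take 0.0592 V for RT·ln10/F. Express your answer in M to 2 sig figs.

0.00035 M

Au³⁺/Au is the cathode (higher E°); E°cell = +1.49 − (−0.13) = +1.62 V with n = 6.
Rearranging E = E° − (0.0592/n)·log Q gives log Q = 6(+1.62 − (+1.542))/0.0592 = 7.905.
For 2 Au³⁺(aq) + 3 Pb(s) → 2 Au(s) + 3 Pb²⁺(aq), the reaction quotient is Q = [Pb²⁺(aq)]^3 / [Au³⁺(aq)]^2.
Substituting the known concentrations and solving, log [Au³⁺(aq)] = −3.460 and [Au³⁺(aq)] = 0.00035 M.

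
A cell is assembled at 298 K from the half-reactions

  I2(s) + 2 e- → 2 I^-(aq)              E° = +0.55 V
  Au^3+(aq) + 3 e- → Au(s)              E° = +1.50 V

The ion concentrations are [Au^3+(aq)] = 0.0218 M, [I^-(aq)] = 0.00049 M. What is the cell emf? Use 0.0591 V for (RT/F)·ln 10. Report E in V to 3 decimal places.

Au³⁺/Au is reduced (cathode, E° = +1.50 V) and I₂/I⁻ is oxidized (anode).
E°cell = +1.50 − (+0.55) = +0.95 V, with n = 6 electrons transferred.
For the overall reaction 2 Au^3+(aq) + 6 I^-(aq) → 2 Au(s) + 3 I2(s), Q = 1 / ([Au^3+(aq)]^2·[I^-(aq)]^6) = 1.52×10^23, giving log Q = 23.182.
By the Nernst equation, E = +0.95 − (0.0591/6)·(23.182) = +0.722 V.

+0.722 V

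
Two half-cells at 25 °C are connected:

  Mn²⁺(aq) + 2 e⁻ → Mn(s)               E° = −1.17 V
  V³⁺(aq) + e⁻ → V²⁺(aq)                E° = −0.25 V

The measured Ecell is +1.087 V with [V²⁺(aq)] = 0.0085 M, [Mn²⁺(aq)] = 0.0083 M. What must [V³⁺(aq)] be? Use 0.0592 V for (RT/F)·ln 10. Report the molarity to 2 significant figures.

0.51 M

V³⁺/V²⁺ is the cathode (higher E°); E°cell = −0.25 − (−1.17) = +0.92 V with n = 2.
Rearranging E = E° − (0.0592/n)·log Q gives log Q = 2(+0.92 − (+1.087))/0.0592 = −5.642.
For 2 V³⁺(aq) + Mn(s) → 2 V²⁺(aq) + Mn²⁺(aq), the reaction quotient is Q = ([V²⁺(aq)]^2·[Mn²⁺(aq)]) / [V³⁺(aq)]^2.
Isolating [V³⁺(aq)] in Q = 10^{−5.642} yields log [V³⁺(aq)] = −0.290, i.e. 0.51 M.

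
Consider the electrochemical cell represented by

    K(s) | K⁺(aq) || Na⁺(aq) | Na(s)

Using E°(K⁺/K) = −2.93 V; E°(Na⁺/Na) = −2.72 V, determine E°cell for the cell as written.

By convention the left-hand electrode in cell notation is the anode (oxidation) and the right-hand electrode is the cathode (reduction).
E°cell = E°(right) − E°(left) = −2.72 − (−2.93) = +0.21 V.

+0.21 V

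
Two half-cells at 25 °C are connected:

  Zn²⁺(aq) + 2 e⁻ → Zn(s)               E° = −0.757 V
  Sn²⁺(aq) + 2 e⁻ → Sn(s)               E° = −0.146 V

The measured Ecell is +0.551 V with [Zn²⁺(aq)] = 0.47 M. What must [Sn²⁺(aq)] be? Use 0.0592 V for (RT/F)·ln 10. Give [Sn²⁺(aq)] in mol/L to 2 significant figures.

Sn²⁺/Sn is the cathode (higher E°); E°cell = −0.146 − (−0.757) = +0.611 V with n = 2.
Since E = E° − (0.0592/n)·log Q, log Q = n(E° − E)/0.0592 = 2.027.
For Sn²⁺(aq) + Zn(s) → Sn(s) + Zn²⁺(aq), the reaction quotient is Q = [Zn²⁺(aq)] / [Sn²⁺(aq)].
Isolating [Sn²⁺(aq)] in Q = 10^{2.027} yields log [Sn²⁺(aq)] = −2.355, i.e. 0.0044 M.

0.0044 M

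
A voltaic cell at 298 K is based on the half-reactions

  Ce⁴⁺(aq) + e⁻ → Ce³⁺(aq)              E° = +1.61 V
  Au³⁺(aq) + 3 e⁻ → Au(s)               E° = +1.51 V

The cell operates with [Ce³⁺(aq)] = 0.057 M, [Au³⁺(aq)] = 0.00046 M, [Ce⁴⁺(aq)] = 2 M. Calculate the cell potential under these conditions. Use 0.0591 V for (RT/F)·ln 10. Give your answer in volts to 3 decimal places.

The Ce⁴⁺/Ce³⁺ couple has the more positive E°, so it is the cathode; Au³⁺/Au is the anode.
The standard potential is +1.61 − (+1.51) = +0.10 V and the balanced reaction transfers n = 3 electrons.
Balancing gives 3 Ce⁴⁺(aq) + Au(s) → 3 Ce³⁺(aq) + Au³⁺(aq); hence Q = ([Ce³⁺(aq)]^3·[Au³⁺(aq)]) / [Ce⁴⁺(aq)]^3 = 1.06×10^−8 (log Q = −7.973).
Applying E = E° − (RT ln10/nF)·log Q gives +0.10 − (0.0591/3)(−7.973) = +0.257 V.

+0.257 V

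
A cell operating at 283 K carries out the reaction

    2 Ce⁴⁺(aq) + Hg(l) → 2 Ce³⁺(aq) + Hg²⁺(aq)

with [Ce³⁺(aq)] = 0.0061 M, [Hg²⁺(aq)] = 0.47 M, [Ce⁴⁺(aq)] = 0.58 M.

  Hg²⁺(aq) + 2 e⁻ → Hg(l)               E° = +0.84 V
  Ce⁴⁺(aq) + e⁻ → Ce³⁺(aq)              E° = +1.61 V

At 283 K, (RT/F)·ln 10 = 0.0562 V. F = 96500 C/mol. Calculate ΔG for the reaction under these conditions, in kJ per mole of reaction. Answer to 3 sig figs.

The standard cell potential is +1.61 − (+0.84) = +0.77 V, with n = 2 electrons in the balanced equation.
Q = ([Ce³⁺(aq)]^2·[Hg²⁺(aq)]) / [Ce⁴⁺(aq)]^2 = 5.2×10^−5, so log Q = −4.284 and E = +0.77 − (0.0562/2)(−4.284) = +0.8904 V.
ΔG = −nFE = −(2)(96500)(+0.8904) J/mol = −172 kJ/mol.

−172 kJ/mol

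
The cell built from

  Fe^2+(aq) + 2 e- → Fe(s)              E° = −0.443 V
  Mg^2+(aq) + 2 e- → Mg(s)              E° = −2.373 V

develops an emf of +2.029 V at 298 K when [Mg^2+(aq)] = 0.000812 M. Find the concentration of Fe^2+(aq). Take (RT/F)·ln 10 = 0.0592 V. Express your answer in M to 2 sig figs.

With Fe²⁺/Fe at the cathode and Mg²⁺/Mg at the anode, E°cell = −0.443 − (−2.373) = +1.930 V (n = 2).
Rearranging E = E° − (0.0592/n)·log Q gives log Q = 2(+1.930 − (+2.029))/0.0592 = −3.345.
For Fe^2+(aq) + Mg(s) → Fe(s) + Mg^2+(aq), the reaction quotient is Q = [Mg^2+(aq)] / [Fe^2+(aq)].
Solving for the unknown gives log [Fe^2+(aq)] = 0.255, so [Fe^2+(aq)] ≈ 1.8 M.

1.8 M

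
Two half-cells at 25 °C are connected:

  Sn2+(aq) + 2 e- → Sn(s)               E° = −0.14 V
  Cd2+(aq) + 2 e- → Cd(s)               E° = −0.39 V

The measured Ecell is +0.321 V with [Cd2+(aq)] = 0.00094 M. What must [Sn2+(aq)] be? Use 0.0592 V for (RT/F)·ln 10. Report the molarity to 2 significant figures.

The Sn²⁺/Sn couple has the larger reduction potential, so it is the cathode: E°cell = −0.14 − (−0.39) = +0.25 V and n = 2.
Since E = E° − (0.0592/n)·log Q, log Q = n(E° − E)/0.0592 = −2.399.
The balanced reaction is Sn2+(aq) + Cd(s) → Sn(s) + Cd2+(aq), so Q = [Cd2+(aq)] / [Sn2+(aq)].
Isolating [Sn2+(aq)] in Q = 10^{−2.399} yields log [Sn2+(aq)] = −0.628, i.e. 0.24 M.

0.24 M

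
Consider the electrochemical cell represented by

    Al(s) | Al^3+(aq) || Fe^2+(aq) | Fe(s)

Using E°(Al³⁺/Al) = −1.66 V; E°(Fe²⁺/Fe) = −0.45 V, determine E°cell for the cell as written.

+1.21 V

By convention the left-hand electrode in cell notation is the anode (oxidation) and the right-hand electrode is the cathode (reduction).
E°cell = E°(right) − E°(left) = −0.45 − (−1.66) = +1.21 V.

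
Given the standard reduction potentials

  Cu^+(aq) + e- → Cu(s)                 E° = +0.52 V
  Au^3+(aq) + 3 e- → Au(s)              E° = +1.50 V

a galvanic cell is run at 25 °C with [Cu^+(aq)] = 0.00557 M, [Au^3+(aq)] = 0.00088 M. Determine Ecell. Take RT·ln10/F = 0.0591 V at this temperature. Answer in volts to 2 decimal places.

The Au³⁺/Au couple has the more positive E°, so it is the cathode; Cu⁺/Cu is the anode.
E°cell = +1.50 − (+0.52) = +0.98 V, with n = 3 electrons transferred.
For the overall reaction Au^3+(aq) + 3 Cu(s) → Au(s) + 3 Cu^+(aq), Q = [Cu^+(aq)]^3 / [Au^3+(aq)] = 0.000196, giving log Q = −3.707.
Applying E = E° − (RT ln10/nF)·log Q gives +0.98 − (0.0591/3)(−3.707) = +1.05 V.

+1.05 V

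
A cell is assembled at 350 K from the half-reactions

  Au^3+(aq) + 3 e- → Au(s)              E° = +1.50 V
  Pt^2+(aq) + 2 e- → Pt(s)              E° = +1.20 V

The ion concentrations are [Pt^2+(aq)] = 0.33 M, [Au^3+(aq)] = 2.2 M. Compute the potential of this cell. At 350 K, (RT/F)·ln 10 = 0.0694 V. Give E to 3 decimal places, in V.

+0.325 V

Au³⁺/Au is reduced (cathode, E° = +1.50 V) and Pt²⁺/Pt is oxidized (anode).
E°cell = E°cat − E°an = +1.50 − (+1.20) = +0.30 V; n = 6.
For the overall reaction 2 Au^3+(aq) + 3 Pt(s) → 2 Au(s) + 3 Pt^2+(aq), Q = [Pt^2+(aq)]^3 / [Au^3+(aq)]^2 = 0.00742, giving log Q = −2.129.
By the Nernst equation, E = +0.30 − (0.0694/6)·(−2.129) = +0.325 V.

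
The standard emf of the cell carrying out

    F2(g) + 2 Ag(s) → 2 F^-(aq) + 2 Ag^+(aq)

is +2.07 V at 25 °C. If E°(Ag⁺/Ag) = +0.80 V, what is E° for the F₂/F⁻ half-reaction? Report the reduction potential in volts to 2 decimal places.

+2.87 V

In the reaction as written the F₂/F⁻ couple is reduced (cathode) and Ag⁺/Ag is oxidized (anode), so E°cell = E°(F₂/F⁻) − E°(Ag⁺/Ag).
E°(F₂/F⁻) = E°cell + E°(anode) = +2.07 + (+0.80) = +2.87 V.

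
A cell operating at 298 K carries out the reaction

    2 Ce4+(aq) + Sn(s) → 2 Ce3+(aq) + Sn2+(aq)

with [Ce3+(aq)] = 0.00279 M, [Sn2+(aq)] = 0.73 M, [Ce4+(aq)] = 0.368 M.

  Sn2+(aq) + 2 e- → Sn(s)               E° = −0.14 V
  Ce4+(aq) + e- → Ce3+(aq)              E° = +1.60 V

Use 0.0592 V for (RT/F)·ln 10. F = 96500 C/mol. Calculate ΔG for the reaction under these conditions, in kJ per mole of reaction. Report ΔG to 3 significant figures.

With Ce⁴⁺/Ce³⁺ reduced at the cathode, E°cell = +1.60 − (−0.14) = +1.74 V and n = 2.
Q = ([Ce3+(aq)]^2·[Sn2+(aq)]) / [Ce4+(aq)]^2 = 4.2×10^−5, so log Q = −4.377 and E = +1.74 − (0.0592/2)(−4.377) = +1.8696 V.
Finally ΔG = −nFE = −(2)(96500 C/mol)(+1.8696 V) = −361 kJ/mol.

−361 kJ/mol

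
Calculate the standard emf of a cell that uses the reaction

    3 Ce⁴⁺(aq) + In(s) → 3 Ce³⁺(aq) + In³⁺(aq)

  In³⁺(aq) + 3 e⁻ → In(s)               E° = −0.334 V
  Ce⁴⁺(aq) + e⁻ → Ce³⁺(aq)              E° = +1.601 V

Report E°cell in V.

In the reaction as written, Ce⁴⁺(aq) is reduced (cathode) and In³⁺(aq) is produced by oxidation at the anode.
E°cell = E°(cathode) − E°(anode) = +1.601 − (−0.334) = +1.935 V.

+1.935 V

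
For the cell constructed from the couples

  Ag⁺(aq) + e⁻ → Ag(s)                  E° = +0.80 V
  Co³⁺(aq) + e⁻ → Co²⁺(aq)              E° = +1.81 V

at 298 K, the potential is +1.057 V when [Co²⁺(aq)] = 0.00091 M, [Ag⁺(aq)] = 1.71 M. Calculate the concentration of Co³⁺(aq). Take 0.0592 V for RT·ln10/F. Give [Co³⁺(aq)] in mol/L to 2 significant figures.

0.0097 M

The Co³⁺/Co²⁺ couple has the larger reduction potential, so it is the cathode: E°cell = +1.81 − (+0.80) = +1.01 V and n = 1.
Rearranging E = E° − (0.0592/n)·log Q gives log Q = 1(+1.01 − (+1.057))/0.0592 = −0.794.
For Co³⁺(aq) + Ag(s) → Co²⁺(aq) + Ag⁺(aq), the reaction quotient is Q = ([Co²⁺(aq)]·[Ag⁺(aq)]) / [Co³⁺(aq)].
Solving for the unknown gives log [Co³⁺(aq)] = −2.014, so [Co³⁺(aq)] ≈ 0.0097 M.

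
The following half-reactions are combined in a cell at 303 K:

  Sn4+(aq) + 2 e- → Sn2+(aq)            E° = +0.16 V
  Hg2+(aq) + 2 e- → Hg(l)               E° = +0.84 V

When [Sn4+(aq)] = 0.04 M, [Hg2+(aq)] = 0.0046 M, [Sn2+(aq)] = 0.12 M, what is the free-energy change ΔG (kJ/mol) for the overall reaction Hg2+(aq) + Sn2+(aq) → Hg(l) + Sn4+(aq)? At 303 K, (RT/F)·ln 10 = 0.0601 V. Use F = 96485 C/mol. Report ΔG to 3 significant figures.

−120 kJ/mol

E°cell = +0.84 − (+0.16) = +0.68 V; the balanced reaction transfers n = 2 electrons.
Q = [Sn4+(aq)] / ([Hg2+(aq)]·[Sn2+(aq)]) = 72.5, so log Q = 1.860 and E = +0.68 − (0.0601/2)(1.860) = +0.6241 V.
Then ΔG = −nFE = −2 × 96485 × +0.6241 J/mol = −120 kJ/mol.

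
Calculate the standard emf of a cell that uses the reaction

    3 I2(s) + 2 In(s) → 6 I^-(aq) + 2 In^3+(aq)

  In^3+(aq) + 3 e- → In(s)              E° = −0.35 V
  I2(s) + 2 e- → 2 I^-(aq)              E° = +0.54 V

In the reaction as written, I2(s) is reduced (cathode) and In^3+(aq) is produced by oxidation at the anode.
E°cell = E°(cathode) − E°(anode) = +0.54 − (−0.35) = +0.89 V.

+0.89 V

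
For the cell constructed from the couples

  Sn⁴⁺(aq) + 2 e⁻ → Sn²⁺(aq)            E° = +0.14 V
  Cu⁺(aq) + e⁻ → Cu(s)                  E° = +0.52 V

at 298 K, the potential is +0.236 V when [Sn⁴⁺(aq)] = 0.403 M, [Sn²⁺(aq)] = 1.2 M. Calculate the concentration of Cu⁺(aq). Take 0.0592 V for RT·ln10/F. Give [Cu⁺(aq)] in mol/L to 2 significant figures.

The Cu⁺/Cu couple has the larger reduction potential, so it is the cathode: E°cell = +0.52 − (+0.14) = +0.38 V and n = 2.
Rearranging E = E° − (0.0592/n)·log Q gives log Q = 2(+0.38 − (+0.236))/0.0592 = 4.865.
The balanced reaction is 2 Cu⁺(aq) + Sn²⁺(aq) → 2 Cu(s) + Sn⁴⁺(aq), so Q = [Sn⁴⁺(aq)] / ([Cu⁺(aq)]^2·[Sn²⁺(aq)]).
Isolating [Cu⁺(aq)] in Q = 10^{4.865} yields log [Cu⁺(aq)] = −2.669, i.e. 0.0021 M.

0.0021 M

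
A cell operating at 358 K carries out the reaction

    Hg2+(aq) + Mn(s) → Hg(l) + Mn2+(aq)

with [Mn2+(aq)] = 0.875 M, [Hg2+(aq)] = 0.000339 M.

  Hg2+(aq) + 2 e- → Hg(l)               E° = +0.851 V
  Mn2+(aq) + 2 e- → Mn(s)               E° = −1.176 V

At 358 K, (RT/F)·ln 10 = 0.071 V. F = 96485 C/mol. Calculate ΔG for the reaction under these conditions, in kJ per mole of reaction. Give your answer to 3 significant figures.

The standard cell potential is +0.851 − (−1.176) = +2.027 V, with n = 2 electrons in the balanced equation.
The reaction quotient is [Mn2+(aq)] / [Hg2+(aq)] = 2.58×10^3; by Nernst, E = +2.027 − (0.071/2)(3.412) = +1.9059 V.
ΔG = −nFE = −(2)(96485)(+1.9059) J/mol = −368 kJ/mol.

−368 kJ/mol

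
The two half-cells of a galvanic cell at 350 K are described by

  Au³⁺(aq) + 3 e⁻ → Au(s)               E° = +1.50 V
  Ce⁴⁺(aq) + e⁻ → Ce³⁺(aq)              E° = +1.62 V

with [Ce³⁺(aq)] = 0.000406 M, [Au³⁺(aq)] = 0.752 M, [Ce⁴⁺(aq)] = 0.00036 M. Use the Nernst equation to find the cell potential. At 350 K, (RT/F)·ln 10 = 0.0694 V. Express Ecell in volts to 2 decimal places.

Since E°(Ce⁴⁺/Ce³⁺) > E°(Au³⁺/Au), Ce⁴⁺/Ce³⁺ serves as the cathode.
E°cell = +1.62 − (+1.50) = +0.12 V, with n = 3 electrons transferred.
For the overall reaction 3 Ce⁴⁺(aq) + Au(s) → 3 Ce³⁺(aq) + Au³⁺(aq), Q = ([Ce³⁺(aq)]^3·[Au³⁺(aq)]) / [Ce⁴⁺(aq)]^3 = 1.08, giving log Q = 0.033.
By the Nernst equation, E = +0.12 − (0.0694/3)·(0.033) = +0.12 V.

+0.12 V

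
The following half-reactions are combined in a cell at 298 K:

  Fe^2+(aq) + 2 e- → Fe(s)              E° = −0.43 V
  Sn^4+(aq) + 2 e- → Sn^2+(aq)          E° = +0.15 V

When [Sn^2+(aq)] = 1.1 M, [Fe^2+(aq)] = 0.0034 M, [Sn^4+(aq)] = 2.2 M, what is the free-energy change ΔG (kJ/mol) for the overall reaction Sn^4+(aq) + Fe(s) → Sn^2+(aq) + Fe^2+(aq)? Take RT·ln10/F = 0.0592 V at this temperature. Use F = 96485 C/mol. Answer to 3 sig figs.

With Sn⁴⁺/Sn²⁺ reduced at the cathode, E°cell = +0.15 − (−0.43) = +0.58 V and n = 2.
Q = ([Sn^2+(aq)]·[Fe^2+(aq)]) / [Sn^4+(aq)] = 0.0017, so log Q = −2.770 and E = +0.58 − (0.0592/2)(−2.770) = +0.6620 V.
Then ΔG = −nFE = −2 × 96485 × +0.6620 J/mol = −128 kJ/mol.

−128 kJ/mol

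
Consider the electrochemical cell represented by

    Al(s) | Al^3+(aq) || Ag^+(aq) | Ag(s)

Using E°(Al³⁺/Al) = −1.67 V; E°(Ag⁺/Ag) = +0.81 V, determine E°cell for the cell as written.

+2.48 V

By convention the left-hand electrode in cell notation is the anode (oxidation) and the right-hand electrode is the cathode (reduction).
E°cell = E°(right) − E°(left) = +0.81 − (−1.67) = +2.48 V.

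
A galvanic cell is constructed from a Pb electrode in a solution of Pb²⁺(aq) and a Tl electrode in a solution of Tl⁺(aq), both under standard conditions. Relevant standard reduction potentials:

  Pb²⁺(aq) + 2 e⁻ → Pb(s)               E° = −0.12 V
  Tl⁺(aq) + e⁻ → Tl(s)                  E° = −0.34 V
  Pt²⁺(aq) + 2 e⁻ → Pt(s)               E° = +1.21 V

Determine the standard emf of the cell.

+0.22 V

The Pb²⁺/Pb couple has the higher E°, so Pb ion is reduced (cathode) and Tl is oxidized (anode).
E°cell = E°(cathode) − E°(anode) = −0.12 − (−0.34) = +0.22 V.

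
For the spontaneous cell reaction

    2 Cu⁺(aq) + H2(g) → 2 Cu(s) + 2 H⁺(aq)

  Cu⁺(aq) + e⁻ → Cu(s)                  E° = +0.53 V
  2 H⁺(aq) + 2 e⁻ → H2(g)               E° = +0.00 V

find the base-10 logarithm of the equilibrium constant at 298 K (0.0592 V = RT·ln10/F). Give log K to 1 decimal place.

log K = 17.9

The Cu⁺/Cu couple is reduced (cathode); E°cell = +0.53 − (+0.00) = +0.53 V with n = 2.
At equilibrium E = 0, so log K = nE°cell / 0.0592 = (2)(+0.53) / 0.0592 = 17.9.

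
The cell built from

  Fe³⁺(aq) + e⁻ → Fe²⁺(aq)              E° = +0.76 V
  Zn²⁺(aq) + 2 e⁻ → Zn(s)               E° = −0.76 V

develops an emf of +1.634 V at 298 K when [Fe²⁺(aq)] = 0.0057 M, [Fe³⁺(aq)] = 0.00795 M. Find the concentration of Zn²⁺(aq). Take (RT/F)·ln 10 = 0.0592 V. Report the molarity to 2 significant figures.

0.00027 M

The Fe³⁺/Fe²⁺ couple has the larger reduction potential, so it is the cathode: E°cell = +0.76 − (−0.76) = +1.52 V and n = 2.
Since E = E° − (0.0592/n)·log Q, log Q = n(E° − E)/0.0592 = −3.851.
The balanced reaction is 2 Fe³⁺(aq) + Zn(s) → 2 Fe²⁺(aq) + Zn²⁺(aq), so Q = ([Fe²⁺(aq)]^2·[Zn²⁺(aq)]) / [Fe³⁺(aq)]^2.
Substituting the known concentrations and solving, log [Zn²⁺(aq)] = −3.562 and [Zn²⁺(aq)] = 0.00027 M.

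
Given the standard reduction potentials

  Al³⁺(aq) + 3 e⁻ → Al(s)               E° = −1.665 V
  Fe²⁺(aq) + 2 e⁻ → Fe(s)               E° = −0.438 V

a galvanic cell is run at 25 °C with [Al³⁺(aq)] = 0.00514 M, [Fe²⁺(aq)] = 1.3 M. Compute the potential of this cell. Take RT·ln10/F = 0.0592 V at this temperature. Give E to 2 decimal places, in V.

Fe²⁺/Fe is reduced (cathode, E° = −0.438 V) and Al³⁺/Al is oxidized (anode).
E°cell = −0.438 − (−1.665) = +1.227 V, with n = 6 electrons transferred.
Balancing gives 3 Fe²⁺(aq) + 2 Al(s) → 3 Fe(s) + 2 Al³⁺(aq); hence Q = [Al³⁺(aq)]^2 / [Fe²⁺(aq)]^3 = 1.2×10^−5 (log Q = −4.920).
By the Nernst equation, E = +1.227 − (0.0592/6)·(−4.920) = +1.28 V.

+1.28 V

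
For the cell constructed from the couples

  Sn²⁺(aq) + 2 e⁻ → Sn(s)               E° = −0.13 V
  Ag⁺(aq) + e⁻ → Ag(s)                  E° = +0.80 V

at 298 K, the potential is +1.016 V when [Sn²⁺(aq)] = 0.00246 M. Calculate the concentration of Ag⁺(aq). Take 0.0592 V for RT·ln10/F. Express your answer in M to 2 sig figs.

1.4 M

Ag⁺/Ag is the cathode (higher E°); E°cell = +0.80 − (−0.13) = +0.93 V with n = 2.
Since E = E° − (0.0592/n)·log Q, log Q = n(E° − E)/0.0592 = −2.905.
The balanced reaction is 2 Ag⁺(aq) + Sn(s) → 2 Ag(s) + Sn²⁺(aq), so Q = [Sn²⁺(aq)] / [Ag⁺(aq)]^2.
Solving for the unknown gives log [Ag⁺(aq)] = 0.148, so [Ag⁺(aq)] ≈ 1.4 M.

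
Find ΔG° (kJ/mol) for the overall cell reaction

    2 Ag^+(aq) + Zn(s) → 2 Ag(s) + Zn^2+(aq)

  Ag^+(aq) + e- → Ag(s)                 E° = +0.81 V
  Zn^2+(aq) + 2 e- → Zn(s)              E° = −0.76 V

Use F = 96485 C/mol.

In the reaction as written Ag^+(aq) is reduced, so the Ag⁺/Ag couple is the cathode and Zn²⁺/Zn is the anode.
E°cell = +0.81 − (−0.76) = +1.57 V; balancing electrons gives n = 2.
ΔG° = −nFE°cell = −(2)(96485)(+1.57) J/mol = −303 kJ/mol.

−303 kJ/mol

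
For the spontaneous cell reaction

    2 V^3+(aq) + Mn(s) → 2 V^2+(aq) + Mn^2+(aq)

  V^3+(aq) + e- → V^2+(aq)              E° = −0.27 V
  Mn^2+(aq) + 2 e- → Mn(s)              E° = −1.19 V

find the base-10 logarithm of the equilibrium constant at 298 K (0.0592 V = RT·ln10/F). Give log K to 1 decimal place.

log K = 31.1

The V³⁺/V²⁺ couple is reduced (cathode); E°cell = −0.27 − (−1.19) = +0.92 V with n = 2.
At equilibrium E = 0, so log K = nE°cell / 0.0592 = (2)(+0.92) / 0.0592 = 31.1.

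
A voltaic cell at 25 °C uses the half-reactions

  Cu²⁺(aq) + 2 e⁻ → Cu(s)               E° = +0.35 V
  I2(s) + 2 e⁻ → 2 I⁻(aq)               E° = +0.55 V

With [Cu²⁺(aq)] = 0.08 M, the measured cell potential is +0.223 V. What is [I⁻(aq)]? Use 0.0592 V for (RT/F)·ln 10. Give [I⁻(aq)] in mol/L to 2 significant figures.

With I₂/I⁻ at the cathode and Cu²⁺/Cu at the anode, E°cell = +0.55 − (+0.35) = +0.20 V (n = 2).
Rearranging E = E° − (0.0592/n)·log Q gives log Q = 2(+0.20 − (+0.223))/0.0592 = −0.777.
For I2(s) + Cu(s) → 2 I⁻(aq) + Cu²⁺(aq), the reaction quotient is Q = [I⁻(aq)]^2·[Cu²⁺(aq)].
Substituting the known concentrations and solving, log [I⁻(aq)] = 0.160 and [I⁻(aq)] = 1.4 M.

1.4 M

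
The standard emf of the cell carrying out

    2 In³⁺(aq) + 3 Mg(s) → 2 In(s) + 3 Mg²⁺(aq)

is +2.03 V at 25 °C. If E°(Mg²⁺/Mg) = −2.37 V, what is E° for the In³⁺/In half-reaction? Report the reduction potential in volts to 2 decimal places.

In the reaction as written the In³⁺/In couple is reduced (cathode) and Mg²⁺/Mg is oxidized (anode), so E°cell = E°(In³⁺/In) − E°(Mg²⁺/Mg).
E°(In³⁺/In) = E°cell + E°(anode) = +2.03 + (−2.37) = −0.34 V.

−0.34 V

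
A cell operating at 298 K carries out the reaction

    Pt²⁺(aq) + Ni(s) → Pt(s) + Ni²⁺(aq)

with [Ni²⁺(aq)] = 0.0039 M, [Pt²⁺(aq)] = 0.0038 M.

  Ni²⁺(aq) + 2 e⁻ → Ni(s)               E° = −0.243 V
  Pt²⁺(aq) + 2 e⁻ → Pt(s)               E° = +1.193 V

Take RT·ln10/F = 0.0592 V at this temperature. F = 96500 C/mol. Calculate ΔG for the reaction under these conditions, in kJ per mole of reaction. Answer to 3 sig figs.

With Pt²⁺/Pt reduced at the cathode, E°cell = +1.193 − (−0.243) = +1.436 V and n = 2.
The reaction quotient is [Ni²⁺(aq)] / [Pt²⁺(aq)] = 1.03; by Nernst, E = +1.436 − (0.0592/2)(0.011) = +1.4357 V.
ΔG = −nFE = −(2)(96500)(+1.4357) J/mol = −277 kJ/mol.

−277 kJ/mol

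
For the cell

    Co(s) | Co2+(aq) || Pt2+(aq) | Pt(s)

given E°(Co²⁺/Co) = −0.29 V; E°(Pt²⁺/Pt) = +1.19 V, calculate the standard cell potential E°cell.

+1.48 V

By convention the left-hand electrode in cell notation is the anode (oxidation) and the right-hand electrode is the cathode (reduction).
E°cell = E°(right) − E°(left) = +1.19 − (−0.29) = +1.48 V.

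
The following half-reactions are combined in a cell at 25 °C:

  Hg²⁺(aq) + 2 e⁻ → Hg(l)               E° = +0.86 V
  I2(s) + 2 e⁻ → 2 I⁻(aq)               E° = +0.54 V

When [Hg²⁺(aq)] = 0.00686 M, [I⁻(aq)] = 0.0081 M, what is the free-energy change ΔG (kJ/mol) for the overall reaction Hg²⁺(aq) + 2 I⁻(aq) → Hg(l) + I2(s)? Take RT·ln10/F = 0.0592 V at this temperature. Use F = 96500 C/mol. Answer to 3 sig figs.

−25.5 kJ/mol

With Hg²⁺/Hg reduced at the cathode, E°cell = +0.86 − (+0.54) = +0.32 V and n = 2.
The reaction quotient is 1 / ([Hg²⁺(aq)]·[I⁻(aq)]^2) = 2.22×10^6; by Nernst, E = +0.32 − (0.0592/2)(6.347) = +0.1321 V.
Then ΔG = −nFE = −2 × 96500 × +0.1321 J/mol = −25.5 kJ/mol.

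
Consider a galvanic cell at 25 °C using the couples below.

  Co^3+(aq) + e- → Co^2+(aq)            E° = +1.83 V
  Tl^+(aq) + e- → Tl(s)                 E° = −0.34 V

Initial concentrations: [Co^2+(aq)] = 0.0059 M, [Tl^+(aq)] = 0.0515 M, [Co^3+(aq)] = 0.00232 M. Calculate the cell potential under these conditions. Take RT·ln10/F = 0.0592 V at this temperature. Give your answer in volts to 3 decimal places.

+2.222 V

Since E°(Co³⁺/Co²⁺) > E°(Tl⁺/Tl), Co³⁺/Co²⁺ serves as the cathode.
E°cell = E°cat − E°an = +1.83 − (−0.34) = +2.17 V; n = 1.
For the overall reaction Co^3+(aq) + Tl(s) → Co^2+(aq) + Tl^+(aq), Q = ([Co^2+(aq)]·[Tl^+(aq)]) / [Co^3+(aq)] = 0.131, giving log Q = −0.883.
E = E° − (0.0592/n)·log Q = +2.17 − (0.0592/1)(−0.883) = +2.222 V.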